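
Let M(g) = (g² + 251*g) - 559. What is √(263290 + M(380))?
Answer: √502511 ≈ 708.88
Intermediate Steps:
M(g) = -559 + g² + 251*g
√(263290 + M(380)) = √(263290 + (-559 + 380² + 251*380)) = √(263290 + (-559 + 144400 + 95380)) = √(263290 + 239221) = √502511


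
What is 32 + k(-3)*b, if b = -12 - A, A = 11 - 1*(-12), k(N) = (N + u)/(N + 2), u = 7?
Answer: 172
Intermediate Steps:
k(N) = (7 + N)/(2 + N) (k(N) = (N + 7)/(N + 2) = (7 + N)/(2 + N))
A = 23 (A = 11 + 12 = 23)
b = -35 (b = -12 - 1*23 = -12 - 23 = -35)
32 + k(-3)*b = 32 + ((7 - 3)/(2 - 3))*(-35) = 32 + (4/(-1))*(-35) = 32 - 1*4*(-35) = 32 - 4*(-35) = 32 + 140 = 172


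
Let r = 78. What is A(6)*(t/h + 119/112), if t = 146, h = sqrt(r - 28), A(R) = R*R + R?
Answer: 357/8 + 3066*sqrt(2)/5 ≈ 911.82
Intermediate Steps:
A(R) = R + R**2 (A(R) = R**2 + R = R + R**2)
h = 5*sqrt(2) (h = sqrt(78 - 28) = sqrt(50) = 5*sqrt(2) ≈ 7.0711)
A(6)*(t/h + 119/112) = (6*(1 + 6))*(146/((5*sqrt(2))) + 119/112) = (6*7)*(146*(sqrt(2)/10) + 119*(1/112)) = 42*(73*sqrt(2)/5 + 17/16) = 42*(17/16 + 73*sqrt(2)/5) = 357/8 + 3066*sqrt(2)/5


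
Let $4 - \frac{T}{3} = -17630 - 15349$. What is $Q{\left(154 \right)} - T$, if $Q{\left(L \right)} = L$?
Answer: $-98795$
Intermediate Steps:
$T = 98949$ ($T = 12 - 3 \left(-17630 - 15349\right) = 12 - -98937 = 12 + 98937 = 98949$)
$Q{\left(154 \right)} - T = 154 - 98949 = -98795$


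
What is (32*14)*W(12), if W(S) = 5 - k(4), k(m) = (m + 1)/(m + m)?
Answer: 1960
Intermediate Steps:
k(m) = (1 + m)/(2*m) (k(m) = (1 + m)/((2*m)) = (1 + m)*(1/(2*m)) = (1 + m)/(2*m))
W(S) = 35/8 (W(S) = 5 - (1 + 4)/(2*4) = 5 - 5/(2*4) = 5 - 1*5/8 = 5 - 5/8 = 35/8)
(32*14)*W(12) = (32*14)*(35/8) = 448*(35/8) = 1960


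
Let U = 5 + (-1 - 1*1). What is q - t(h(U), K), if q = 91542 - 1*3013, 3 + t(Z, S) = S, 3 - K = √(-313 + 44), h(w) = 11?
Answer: 88529 + I*√269 ≈ 88529.0 + 16.401*I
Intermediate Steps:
U = 3 (U = 5 + (-1 - 1) = 5 - 2 = 3)
K = 3 - I*√269 (K = 3 - √(-313 + 44) = 3 - √(-269) = 3 - I*√269 ≈ 3.0 - 16.401*I)
t(Z, S) = -3 + S
q = 88529 (q = 91542 - 3013 = 88529)
q - t(h(U), K) = 88529 - (-3 + (3 - I*√269)) = 88529 - (-1)*I*√269 = 88529 + I*√269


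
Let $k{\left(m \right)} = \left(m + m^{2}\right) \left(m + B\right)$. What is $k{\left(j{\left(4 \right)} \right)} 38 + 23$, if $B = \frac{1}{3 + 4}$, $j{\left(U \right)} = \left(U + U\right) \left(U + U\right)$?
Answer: $\frac{70978081}{7} \approx 1.014 \cdot 10^{7}$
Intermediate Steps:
$j{\left(U \right)} = 4 U^{2}$ ($j{\left(U \right)} = 2 U 2 U = 4 U^{2}$)
$B = \frac{1}{7} \approx 0.14286$
$k{\left(m \right)} = \left(\frac{1}{7} + m\right) \left(m + m^{2}\right)$ ($k{\left(m \right)} = \left(m + m^{2}\right) \left(m + \frac{1}{7}\right) = \left(m + m^{2}\right) \left(\frac{1}{7} + m\right) = \left(\frac{1}{7} + m\right) \left(m + m^{2}\right)$)
$k{\left(j{\left(4 \right)} \right)} 38 + 23 = \frac{4 \cdot 4^{2} \left(1 + 7 \left(4 \cdot 4^{2}\right)^{2} + 8 \cdot 4 \cdot 4^{2}\right)}{7} \cdot 38 + 23 = \frac{4 \cdot 16 \left(1 + 7 \left(4 \cdot 16\right)^{2} + 8 \cdot 4 \cdot 16\right)}{7} \cdot 38 + 23 = \frac{1}{7} \cdot 64 \left(1 + 7 \cdot 64^{2} + 8 \cdot 64\right) 38 + 23 = \frac{1}{7} \cdot 64 \left(1 + 7 \cdot 4096 + 512\right) 38 + 23 = \frac{1}{7} \cdot 64 \left(1 + 28672 + 512\right) 38 + 23 = \frac{1}{7} \cdot 64 \cdot 29185 \cdot 38 + 23 = \frac{1867840}{7} \cdot 38 + 23 = \frac{70977920}{7} + 23 = \frac{70978081}{7}$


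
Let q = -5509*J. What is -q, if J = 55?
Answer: 302995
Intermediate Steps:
q = -302995 (q = -5509*55 = -302995)
-q = -1*(-302995) = 302995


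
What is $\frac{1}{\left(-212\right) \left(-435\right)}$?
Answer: $\frac{1}{92220} \approx 1.0844 \cdot 10^{-5}$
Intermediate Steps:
$\frac{1}{\left(-212\right) \left(-435\right)} = \frac{1}{92220}$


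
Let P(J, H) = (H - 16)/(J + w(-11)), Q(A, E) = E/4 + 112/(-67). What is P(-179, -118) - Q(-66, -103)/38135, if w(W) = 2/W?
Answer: 15079030199/20143974780 ≈ 0.74856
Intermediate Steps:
Q(A, E) = -112/67 + E/4 (Q(A, E) = E*(¼) + 112*(-1/67) = E/4 - 112/67 = -112/67 + E/4)
P(J, H) = (-16 + H)/(-2/11 + J) (P(J, H) = (H - 16)/(J + 2/(-11)) = (-16 + H)/(J + 2*(-1/11)) = (-16 + H)/(J - 2/11) = (-16 + H)/(-2/11 + J))
P(-179, -118) - Q(-66, -103)/38135 = 11*(-16 - 118)/(-2 + 11*(-179)) - (-112/67 + (¼)*(-103))/38135 = 11*(-134)/(-2 - 1969) - (-112/67 - 103/4)/38135 = 11*(-134)/(-1971) - (-7349)/(268*38135) = 11*(-1/1971)*(-134) - 1*(-7349/10220180) = 1474/1971 + 7349/10220180 = 15079030199/20143974780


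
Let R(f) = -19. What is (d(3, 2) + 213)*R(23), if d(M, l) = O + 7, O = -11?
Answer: -3971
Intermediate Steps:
d(M, l) = -4 (d(M, l) = -11 + 7 = -4)
(d(3, 2) + 213)*R(23) = (-4 + 213)*(-19) = 209*(-19) = -3971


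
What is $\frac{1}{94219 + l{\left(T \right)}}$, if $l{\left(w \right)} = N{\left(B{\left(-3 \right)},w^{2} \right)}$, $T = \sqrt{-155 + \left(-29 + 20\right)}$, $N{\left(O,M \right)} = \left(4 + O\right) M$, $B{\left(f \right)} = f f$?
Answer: $\frac{1}{92087} \approx 1.0859 \cdot 10^{-5}$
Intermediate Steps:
$B{\left(f \right)} = f^{2}$
$N{\left(O,M \right)} = M \left(4 + O\right)$
$T = 2 i \sqrt{41}$ ($T = \sqrt{-155 - 9} = \sqrt{-164} = 2 i \sqrt{41} \approx 12.806 i$)
$l{\left(w \right)} = 13 w^{2}$ ($l{\left(w \right)} = w^{2} \left(4 + \left(-3\right)^{2}\right) = w^{2} \left(4 + 9\right) = w^{2} \cdot 13 = 13 w^{2}$)
$\frac{1}{94219 + l{\left(T \right)}} = \frac{1}{94219 + 13 \left(2 i \sqrt{41}\right)^{2}} = \frac{1}{94219 + 13 \left(-164\right)} = \frac{1}{94219 - 2132} = \frac{1}{92087}$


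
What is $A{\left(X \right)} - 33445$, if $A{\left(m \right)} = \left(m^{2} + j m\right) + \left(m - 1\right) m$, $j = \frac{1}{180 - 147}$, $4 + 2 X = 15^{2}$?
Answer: $- \frac{602689}{66} \approx -9131.7$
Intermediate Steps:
$X = \frac{221}{2}$ ($X = -2 + \frac{15^{2}}{2} = -2 + \frac{1}{2} \cdot 225 = -2 + \frac{225}{2} = \frac{221}{2} \approx 110.5$)
$j = \frac{1}{33} \approx 0.030303$
$A{\left(m \right)} = m^{2} + \frac{m}{33} + m \left(-1 + m\right)$ ($A{\left(m \right)} = \left(m^{2} + \frac{m}{33}\right) + \left(m - 1\right) m = \left(m^{2} + \frac{m}{33}\right) + \left(-1 + m\right) m = \left(m^{2} + \frac{m}{33}\right) + m \left(-1 + m\right) = m^{2} + \frac{m}{33} + m \left(-1 + m\right)$)
$A{\left(X \right)} - 33445 = \frac{2}{33} \cdot \frac{221}{2} \left(-16 + 33 \cdot \frac{221}{2}\right) - 33445 = \frac{2}{33} \cdot \frac{221}{2} \left(-16 + \frac{7293}{2}\right) - 33445 = \frac{2}{33} \cdot \frac{221}{2} \cdot \frac{7261}{2} - 33445 = \frac{1604681}{66} - 33445 = - \frac{602689}{66}$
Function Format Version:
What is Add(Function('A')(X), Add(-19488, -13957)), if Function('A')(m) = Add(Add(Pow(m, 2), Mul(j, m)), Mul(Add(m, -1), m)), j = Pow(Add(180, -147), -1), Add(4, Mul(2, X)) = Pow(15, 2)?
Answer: Rational(-602689, 66) ≈ -9131.7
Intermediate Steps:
X = Rational(221, 2) (X = Add(-2, Mul(Rational(1, 2), Pow(15, 2))) = Add(-2, Mul(Rational(1, 2), 225)) = Add(-2, Rational(225, 2)) = Rational(221, 2) ≈ 110.50)
j = Rational(1, 33) (j = Pow(33, -1) = Rational(1, 33) ≈ 0.030303)
Function('A')(m) = Add(Pow(m, 2), Mul(Rational(1, 33), m), Mul(m, Add(-1, m))) (Function('A')(m) = Add(Add(Pow(m, 2), Mul(Rational(1, 33), m)), Mul(Add(m, -1), m)) = Add(Add(Pow(m, 2), Mul(Rational(1, 33), m)), Mul(Add(-1, m), m)) = Add(Add(Pow(m, 2), Mul(Rational(1, 33), m)), Mul(m, Add(-1, m))) = Add(Pow(m, 2), Mul(Rational(1, 33), m), Mul(m, Add(-1, m))))
Add(Function('A')(X), Add(-19488, -13957)) = Add(Mul(Rational(2, 33), Rational(221, 2), Add(-16, Mul(33, Rational(221, 2)))), Add(-19488, -13957)) = Add(Mul(Rational(2, 33), Rational(221, 2), Add(-16, Rational(7293, 2))), -33445) = Add(Mul(Rational(2, 33), Rational(221, 2), Rational(7261, 2)), -33445) = Add(Rational(1604681, 66), -33445) = Rational(-602689, 66)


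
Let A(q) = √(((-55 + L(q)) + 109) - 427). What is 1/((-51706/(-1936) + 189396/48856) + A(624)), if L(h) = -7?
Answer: 1068819957840712/45968826926043849 - 69893461607552*I*√95/45968826926043849 ≈ 0.023251 - 0.01482*I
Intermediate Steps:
A(q) = 2*I*√95 (A(q) = √(((-55 - 7) + 109) - 427) = √((-62 + 109) - 427) = √(47 - 427) = √(-380) = 2*I*√95)
1/((-51706/(-1936) + 189396/48856) + A(624)) = 1/((-51706/(-1936) + 189396/48856) + 2*I*√95) = 1/((-51706*(-1/1936) + 189396*(1/48856)) + 2*I*√95) = 1/((25853/968 + 47349/12214) + 2*I*√95) = 1/(180801187/5911576 + 2*I*√95)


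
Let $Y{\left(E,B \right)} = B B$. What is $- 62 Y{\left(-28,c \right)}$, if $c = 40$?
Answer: $-99200$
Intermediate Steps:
$Y{\left(E,B \right)} = B^{2}$
$- 62 Y{\left(-28,c \right)} = - 62 \cdot 40^{2} = \left(-62\right) 1600 = -99200$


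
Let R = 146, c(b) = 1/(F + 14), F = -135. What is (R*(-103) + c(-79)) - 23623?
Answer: -4677982/121 ≈ -38661.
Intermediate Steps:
c(b) = -1/121 (c(b) = 1/(-135 + 14) = 1/(-121) = -1/121)
(R*(-103) + c(-79)) - 23623 = (146*(-103) - 1/121) - 23623 = (-15038 - 1/121) - 23623 = -1819599/121 - 23623 = -4677982/121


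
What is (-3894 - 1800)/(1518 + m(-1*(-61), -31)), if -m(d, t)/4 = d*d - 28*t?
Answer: 2847/8419 ≈ 0.33816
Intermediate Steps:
m(d, t) = -4*d² + 112*t (m(d, t) = -4*(d*d - 28*t) = -4*(d² - 28*t) = -4*d² + 112*t)
(-3894 - 1800)/(1518 + m(-1*(-61), -31)) = (-3894 - 1800)/(1518 + (-4*(-1*(-61))² + 112*(-31))) = -5694/(1518 + (-4*61² - 3472)) = -5694/(1518 + (-4*3721 - 3472)) = -5694/(1518 + (-14884 - 3472)) = -5694/(1518 - 18356) = -5694/(-16838) = -5694*(-1/16838) = 2847/8419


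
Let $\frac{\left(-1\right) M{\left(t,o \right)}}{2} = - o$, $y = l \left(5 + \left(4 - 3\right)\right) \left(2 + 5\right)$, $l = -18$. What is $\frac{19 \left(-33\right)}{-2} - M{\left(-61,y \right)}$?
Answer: $\frac{3651}{2} \approx 1825.5$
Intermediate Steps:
$y = -756$ ($y = - 18 \left(5 + \left(4 - 3\right)\right) \left(2 + 5\right) = - 18 \left(5 + 1\right) 7 = - 18 \cdot 6 \cdot 7 = \left(-18\right) 42 = -756$)
$M{\left(t,o \right)} = 2 o$ ($M{\left(t,o \right)} = - 2 \left(- o\right) = 2 o$)
$\frac{19 \left(-33\right)}{-2} - M{\left(-61,y \right)} = \frac{19 \left(-33\right)}{-2} - 2 \left(-756\right) = \left(-627\right) \left(- \frac{1}{2}\right) - -1512 = \frac{627}{2} + 1512 = \frac{3651}{2}$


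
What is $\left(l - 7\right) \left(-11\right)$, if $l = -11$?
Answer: $198$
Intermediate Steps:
$\left(l - 7\right) \left(-11\right) = \left(-11 - 7\right) \left(-11\right) = \left(-18\right) \left(-11\right) = 198$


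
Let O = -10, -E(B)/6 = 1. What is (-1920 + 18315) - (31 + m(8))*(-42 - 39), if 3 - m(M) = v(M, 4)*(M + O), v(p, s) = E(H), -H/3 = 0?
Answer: 18177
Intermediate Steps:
H = 0 (H = -3*0 = 0)
E(B) = -6 (E(B) = -6*1 = -6)
v(p, s) = -6
m(M) = -57 + 6*M (m(M) = 3 - (-6)*(M - 10) = 3 - (-6)*(-10 + M) = 3 - (60 - 6*M) = 3 + (-60 + 6*M) = -57 + 6*M)
(-1920 + 18315) - (31 + m(8))*(-42 - 39) = (-1920 + 18315) - (31 + (-57 + 6*8))*(-42 - 39) = 16395 - (31 + (-57 + 48))*(-81) = 16395 - (31 - 9)*(-81) = 16395 - 22*(-81) = 16395 - 1*(-1782) = 16395 + 1782 = 18177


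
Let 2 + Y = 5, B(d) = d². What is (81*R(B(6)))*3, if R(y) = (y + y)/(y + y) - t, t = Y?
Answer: -486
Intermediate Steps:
Y = 3 (Y = -2 + 5 = 3)
t = 3
R(y) = -2 (R(y) = (y + y)/(y + y) - 1*3 = (2*y)/((2*y)) - 3 = (2*y)*(1/(2*y)) - 3 = 1 - 3 = -2)
(81*R(B(6)))*3 = (81*(-2))*3 = -162*3 = -486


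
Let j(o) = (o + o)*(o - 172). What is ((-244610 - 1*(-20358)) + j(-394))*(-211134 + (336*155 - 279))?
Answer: -35333048748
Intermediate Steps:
j(o) = 2*o*(-172 + o) (j(o) = (2*o)*(-172 + o) = 2*o*(-172 + o))
((-244610 - 1*(-20358)) + j(-394))*(-211134 + (336*155 - 279)) = ((-244610 - 1*(-20358)) + 2*(-394)*(-172 - 394))*(-211134 + (336*155 - 279)) = ((-244610 + 20358) + 2*(-394)*(-566))*(-211134 + (52080 - 279)) = (-224252 + 446008)*(-211134 + 51801) = 221756*(-159333) = -35333048748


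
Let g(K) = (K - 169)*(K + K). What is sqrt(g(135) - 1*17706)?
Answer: I*sqrt(26886) ≈ 163.97*I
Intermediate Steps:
g(K) = 2*K*(-169 + K) (g(K) = (-169 + K)*(2*K) = 2*K*(-169 + K))
sqrt(g(135) - 1*17706) = sqrt(2*135*(-169 + 135) - 1*17706) = sqrt(2*135*(-34) - 17706) = sqrt(-9180 - 17706) = sqrt(-26886) = I*sqrt(26886)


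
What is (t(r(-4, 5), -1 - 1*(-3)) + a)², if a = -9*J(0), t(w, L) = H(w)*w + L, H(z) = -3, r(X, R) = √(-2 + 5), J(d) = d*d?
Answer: 31 - 12*√3 ≈ 10.215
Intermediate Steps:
J(d) = d²
r(X, R) = √3
t(w, L) = L - 3*w (t(w, L) = -3*w + L = L - 3*w)
a = 0 (a = -9*0² = -9*0 = 0)
(t(r(-4, 5), -1 - 1*(-3)) + a)² = (((-1 - 1*(-3)) - 3*√3) + 0)² = (((-1 + 3) - 3*√3) + 0)² = ((2 - 3*√3) + 0)² = (2 - 3*√3)²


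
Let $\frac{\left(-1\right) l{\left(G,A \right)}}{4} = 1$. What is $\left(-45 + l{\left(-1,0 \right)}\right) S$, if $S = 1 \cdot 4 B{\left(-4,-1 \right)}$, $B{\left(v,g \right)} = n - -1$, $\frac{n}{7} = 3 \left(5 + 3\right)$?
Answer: $-33124$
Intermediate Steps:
$n = 168$ ($n = 7 \cdot 3 \left(5 + 3\right) = 7 \cdot 3 \cdot 8 = 7 \cdot 24 = 168$)
$B{\left(v,g \right)} = 169$ ($B{\left(v,g \right)} = 168 - -1 = 168 + 1 = 169$)
$S = 676$ ($S = 1 \cdot 4 \cdot 169 = 4 \cdot 169 = 676$)
$l{\left(G,A \right)} = -4$ ($l{\left(G,A \right)} = \left(-4\right) 1 = -4$)
$\left(-45 + l{\left(-1,0 \right)}\right) S = \left(-45 - 4\right) 676 = \left(-49\right) 676 = -33124$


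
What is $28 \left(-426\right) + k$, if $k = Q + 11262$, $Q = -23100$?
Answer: $-23766$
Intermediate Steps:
$k = -11838$ ($k = -23100 + 11262 = -11838$)
$28 \left(-426\right) + k = 28 \left(-426\right) - 11838 = -11928 - 11838 = -23766$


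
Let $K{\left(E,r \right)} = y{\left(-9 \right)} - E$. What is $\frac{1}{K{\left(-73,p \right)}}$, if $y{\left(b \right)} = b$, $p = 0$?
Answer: $\frac{1}{64} \approx 0.015625$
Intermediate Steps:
$K{\left(E,r \right)} = -9 - E$
$\frac{1}{K{\left(-73,p \right)}} = \frac{1}{-9 - -73} = \frac{1}{-9 + 73} = \frac{1}{64}$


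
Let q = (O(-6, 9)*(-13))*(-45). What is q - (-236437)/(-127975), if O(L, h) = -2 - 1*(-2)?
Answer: -236437/127975 ≈ -1.8475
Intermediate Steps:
O(L, h) = 0 (O(L, h) = -2 + 2 = 0)
q = 0 (q = (0*(-13))*(-45) = 0*(-45) = 0)
q - (-236437)/(-127975) = 0 - (-236437)/(-127975) = 0 - (-236437)*(-1)/127975 = 0 - 1*236437/127975 = 0 - 236437/127975 = -236437/127975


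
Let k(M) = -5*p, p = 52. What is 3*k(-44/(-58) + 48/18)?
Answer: -780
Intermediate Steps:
k(M) = -260 (k(M) = -5*52 = -260)
3*k(-44/(-58) + 48/18) = 3*(-260) = -780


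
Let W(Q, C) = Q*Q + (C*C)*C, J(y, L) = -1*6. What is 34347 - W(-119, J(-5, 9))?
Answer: 20402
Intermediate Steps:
J(y, L) = -6
W(Q, C) = C³ + Q² (W(Q, C) = Q² + C²*C = Q² + C³ = C³ + Q²)
34347 - W(-119, J(-5, 9)) = 34347 - ((-6)³ + (-119)²) = 34347 - (-216 + 14161) = 34347 - 1*13945 = 34347 - 13945 = 20402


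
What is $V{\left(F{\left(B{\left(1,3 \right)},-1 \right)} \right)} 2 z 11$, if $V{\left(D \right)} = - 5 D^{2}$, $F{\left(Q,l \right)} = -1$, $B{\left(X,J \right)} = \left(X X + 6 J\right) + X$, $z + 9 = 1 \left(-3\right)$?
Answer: $1320$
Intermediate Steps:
$z = -12$ ($z = -9 + 1 \left(-3\right) = -9 - 3 = -12$)
$B{\left(X,J \right)} = X + X^{2} + 6 J$ ($B{\left(X,J \right)} = \left(X^{2} + 6 J\right) + X = X + X^{2} + 6 J$)
$V{\left(F{\left(B{\left(1,3 \right)},-1 \right)} \right)} 2 z 11 = - 5 \left(-1\right)^{2} \cdot 2 \left(-12\right) 11 = \left(-5\right) 1 \left(-24\right) 11 = \left(-5\right) \left(-24\right) 11 = 120 \cdot 11 = 1320$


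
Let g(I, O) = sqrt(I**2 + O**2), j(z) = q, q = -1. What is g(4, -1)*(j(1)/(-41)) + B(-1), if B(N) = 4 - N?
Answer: 5 + sqrt(17)/41 ≈ 5.1006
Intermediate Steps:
j(z) = -1
g(4, -1)*(j(1)/(-41)) + B(-1) = sqrt(4**2 + (-1)**2)*(-1/(-41)) + (4 - 1*(-1)) = sqrt(16 + 1)*(-1*(-1/41)) + (4 + 1) = sqrt(17)*(1/41) + 5 = sqrt(17)/41 + 5 = 5 + sqrt(17)/41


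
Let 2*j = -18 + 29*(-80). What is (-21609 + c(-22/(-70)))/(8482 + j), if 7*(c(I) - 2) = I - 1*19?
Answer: -5294369/1791685 ≈ -2.9550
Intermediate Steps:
c(I) = -5/7 + I/7 (c(I) = 2 + (I - 1*19)/7 = 2 + (I - 19)/7 = 2 + (-19 + I)/7 = 2 + (-19/7 + I/7) = -5/7 + I/7)
j = -1169 (j = (-18 + 29*(-80))/2 = (-18 - 2320)/2 = (½)*(-2338) = -1169)
(-21609 + c(-22/(-70)))/(8482 + j) = (-21609 + (-5/7 + (-22/(-70))/7))/(8482 - 1169) = (-21609 + (-5/7 + (-22*(-1/70))/7))/7313 = (-21609 + (-5/7 + (⅐)*(11/35)))*(1/7313) = (-21609 + (-5/7 + 11/245))*(1/7313) = (-21609 - 164/245)*(1/7313) = -5294369/245*1/7313 = -5294369/1791685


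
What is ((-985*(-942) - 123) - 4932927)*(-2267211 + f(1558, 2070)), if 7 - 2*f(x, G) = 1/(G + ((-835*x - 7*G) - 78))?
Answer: 5963340162392881605/656714 ≈ 9.0806e+12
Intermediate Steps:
f(x, G) = 7/2 - 1/(2*(-78 - 835*x - 6*G)) (f(x, G) = 7/2 - 1/(2*(G + ((-835*x - 7*G) - 78))) = 7/2 - 1/(2*(G + (-78 - 835*x - 7*G))) = 7/2 - 1/(2*(-78 - 835*x - 6*G)))
((-985*(-942) - 123) - 4932927)*(-2267211 + f(1558, 2070)) = ((-985*(-942) - 123) - 4932927)*(-2267211 + (547 + 42*2070 + 5845*1558)/(2*(78 + 6*2070 + 835*1558))) = ((927870 - 123) - 4932927)*(-2267211 + (547 + 86940 + 9106510)/(2*(78 + 12420 + 1300930))) = (927747 - 4932927)*(-2267211 + (½)*9193997/1313428) = -4005180*(-2267211 + (½)*(1/1313428)*9193997) = -4005180*(-2267211 + 9193997/2626856) = -4005180*(-5955627624619/2626856) = 5963340162392881605/656714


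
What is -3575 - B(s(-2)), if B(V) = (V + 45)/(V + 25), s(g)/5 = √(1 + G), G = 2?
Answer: -39346/11 + 2*√3/11 ≈ -3576.6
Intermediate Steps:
s(g) = 5*√3 (s(g) = 5*√(1 + 2) = 5*√3)
B(V) = (45 + V)/(25 + V)
-3575 - B(s(-2)) = -3575 - (45 + 5*√3)/(25 + 5*√3)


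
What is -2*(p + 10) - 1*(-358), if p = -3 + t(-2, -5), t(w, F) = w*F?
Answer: 324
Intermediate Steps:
t(w, F) = F*w
p = 7 (p = -3 - 5*(-2) = -3 + 10 = 7)
-2*(p + 10) - 1*(-358) = -2*(7 + 10) - 1*(-358) = -2*17 + 358 = -34 + 358 = 324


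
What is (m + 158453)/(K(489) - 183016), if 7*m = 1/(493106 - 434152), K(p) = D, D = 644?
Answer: -65390067135/75260912216 ≈ -0.86884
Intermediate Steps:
K(p) = 644
m = 1/412678 (m = 1/(7*(493106 - 434152)) = (1/7)/58954 = (1/7)*(1/58954) = 1/412678 ≈ 2.4232e-6)
(m + 158453)/(K(489) - 183016) = (1/412678 + 158453)/(644 - 183016) = (65390067135/412678)/(-182372) = (65390067135/412678)*(-1/182372) = -65390067135/75260912216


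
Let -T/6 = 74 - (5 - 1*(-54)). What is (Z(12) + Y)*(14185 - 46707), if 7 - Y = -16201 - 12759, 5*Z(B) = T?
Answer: -941479378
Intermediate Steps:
T = -90 (T = -6*(74 - (5 - 1*(-54))) = -6*(74 - (5 + 54)) = -6*(74 - 1*59) = -6*(74 - 59) = -6*15 = -90)
Z(B) = -18 (Z(B) = (1/5)*(-90) = -18)
Y = 28967 (Y = 7 - (-16201 - 12759) = 7 - 1*(-28960) = 7 + 28960 = 28967)
(Z(12) + Y)*(14185 - 46707) = (-18 + 28967)*(14185 - 46707) = 28949*(-32522) = -941479378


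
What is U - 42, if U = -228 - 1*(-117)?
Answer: -153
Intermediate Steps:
U = -111 (U = -228 + 117 = -111)
U - 42 = -111 - 42 = -153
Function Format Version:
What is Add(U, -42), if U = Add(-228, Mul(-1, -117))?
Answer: -153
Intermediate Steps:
U = -111 (U = Add(-228, 117) = -111)
Add(U, -42) = Add(-111, -42) = -153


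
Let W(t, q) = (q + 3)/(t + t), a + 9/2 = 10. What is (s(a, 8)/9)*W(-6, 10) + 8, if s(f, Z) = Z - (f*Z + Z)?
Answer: 359/27 ≈ 13.296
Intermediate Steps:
a = 11/2 (a = -9/2 + 10 = 11/2 ≈ 5.5000)
W(t, q) = (3 + q)/(2*t) (W(t, q) = (3 + q)/((2*t)) = (3 + q)*(1/(2*t)) = (3 + q)/(2*t))
s(f, Z) = -Z*f (s(f, Z) = Z - (Z*f + Z) = Z - (Z + Z*f) = Z + (-Z - Z*f) = -Z*f)
(s(a, 8)/9)*W(-6, 10) + 8 = (-1*8*11/2/9)*((1/2)*(3 + 10)/(-6)) + 8 = (-44*1/9)*((1/2)*(-1/6)*13) + 8 = -44/9*(-13/12) + 8 = 143/27 + 8 = 359/27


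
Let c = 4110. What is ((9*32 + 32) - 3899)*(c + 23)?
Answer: -14792007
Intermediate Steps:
((9*32 + 32) - 3899)*(c + 23) = ((9*32 + 32) - 3899)*(4110 + 23) = ((288 + 32) - 3899)*4133 = (320 - 3899)*4133 = -3579*4133 = -14792007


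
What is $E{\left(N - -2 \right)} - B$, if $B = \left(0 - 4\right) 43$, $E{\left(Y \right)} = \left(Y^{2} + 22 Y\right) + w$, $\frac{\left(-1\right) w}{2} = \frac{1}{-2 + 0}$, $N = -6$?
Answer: $101$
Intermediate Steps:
$w = 1$ ($w = - \frac{2}{-2 + 0} = - \frac{2}{-2} = \left(-2\right) \left(- \frac{1}{2}\right) = 1$)
$E{\left(Y \right)} = 1 + Y^{2} + 22 Y$ ($E{\left(Y \right)} = \left(Y^{2} + 22 Y\right) + 1 = 1 + Y^{2} + 22 Y$)
$B = -172$ ($B = \left(0 - 4\right) 43 = \left(-4\right) 43 = -172$)
$E{\left(N - -2 \right)} - B = \left(1 + \left(-6 - -2\right)^{2} + 22 \left(-6 - -2\right)\right) - -172 = \left(1 + \left(-6 + 2\right)^{2} + 22 \left(-6 + 2\right)\right) + 172 = \left(1 + \left(-4\right)^{2} + 22 \left(-4\right)\right) + 172 = \left(1 + 16 - 88\right) + 172 = -71 + 172 = 101$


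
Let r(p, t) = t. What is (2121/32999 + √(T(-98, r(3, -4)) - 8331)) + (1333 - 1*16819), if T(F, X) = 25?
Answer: -511020393/32999 + I*√8306 ≈ -15486.0 + 91.137*I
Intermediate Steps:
(2121/32999 + √(T(-98, r(3, -4)) - 8331)) + (1333 - 1*16819) = (2121/32999 + √(25 - 8331)) + (1333 - 1*16819) = (2121*(1/32999) + √(-8306)) + (1333 - 16819) = (2121/32999 + I*√8306) - 15486 = -511020393/32999 + I*√8306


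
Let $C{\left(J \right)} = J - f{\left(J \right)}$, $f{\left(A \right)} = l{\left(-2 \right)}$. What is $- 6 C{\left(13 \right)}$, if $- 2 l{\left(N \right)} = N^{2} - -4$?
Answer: $-102$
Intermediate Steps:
$l{\left(N \right)} = -2 - \frac{N^{2}}{2}$ ($l{\left(N \right)} = - \frac{N^{2} - -4}{2} = - \frac{N^{2} + 4}{2} = - \frac{4 + N^{2}}{2} = -2 - \frac{N^{2}}{2}$)
$f{\left(A \right)} = -4$ ($f{\left(A \right)} = -2 - \frac{\left(-2\right)^{2}}{2} = -2 - 2 = -4$)
$C{\left(J \right)} = 4 + J$ ($C{\left(J \right)} = J - -4 = J + 4 = 4 + J$)
$- 6 C{\left(13 \right)} = - 6 \left(4 + 13\right) = \left(-6\right) 17 = -102$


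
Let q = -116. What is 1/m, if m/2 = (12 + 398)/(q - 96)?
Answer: -53/205 ≈ -0.25854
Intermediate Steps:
m = -205/53 (m = 2*((12 + 398)/(-116 - 96)) = 2*(410/(-212)) = 2*(410*(-1/212)) = 2*(-205/106) = -205/53 ≈ -3.8679)
1/m = 1/(-205/53) = -53/205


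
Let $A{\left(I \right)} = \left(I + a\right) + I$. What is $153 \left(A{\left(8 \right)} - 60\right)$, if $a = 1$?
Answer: $-6579$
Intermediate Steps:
$A{\left(I \right)} = 1 + 2 I$ ($A{\left(I \right)} = \left(I + 1\right) + I = \left(1 + I\right) + I = 1 + 2 I$)
$153 \left(A{\left(8 \right)} - 60\right) = 153 \left(\left(1 + 2 \cdot 8\right) - 60\right) = 153 \left(\left(1 + 16\right) - 60\right) = 153 \left(17 - 60\right) = 153 \left(-43\right) = -6579$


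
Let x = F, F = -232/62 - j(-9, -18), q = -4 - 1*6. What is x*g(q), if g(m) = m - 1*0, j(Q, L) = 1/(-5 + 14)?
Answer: 10750/279 ≈ 38.530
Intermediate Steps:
q = -10 (q = -4 - 6 = -10)
j(Q, L) = ⅑ (j(Q, L) = 1/9 = ⅑)
g(m) = m (g(m) = m + 0 = m)
F = -1075/279 (F = -232/62 - 1*⅑ = -232*1/62 - ⅑ = -116/31 - ⅑ = -1075/279 ≈ -3.8530)
x = -1075/279 ≈ -3.8530
x*g(q) = -1075/279*(-10) = 10750/279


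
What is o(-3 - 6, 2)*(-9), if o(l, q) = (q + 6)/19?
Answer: -72/19 ≈ -3.7895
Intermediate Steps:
o(l, q) = 6/19 + q/19 (o(l, q) = (6 + q)*(1/19) = 6/19 + q/19)
o(-3 - 6, 2)*(-9) = (6/19 + (1/19)*2)*(-9) = (6/19 + 2/19)*(-9) = (8/19)*(-9) = -72/19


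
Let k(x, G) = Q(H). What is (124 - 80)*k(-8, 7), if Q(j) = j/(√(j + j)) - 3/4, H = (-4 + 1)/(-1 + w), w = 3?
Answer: -33 + 22*I*√3 ≈ -33.0 + 38.105*I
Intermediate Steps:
H = -3/2 (H = (-4 + 1)/(-1 + 3) = -3/2 ≈ -1.5000)
Q(j) = -¾ + √2*√j/2 (Q(j) = j/(√(2*j)) - 3*¼ = j/((√2*√j)) - ¾ = j*(√2/(2*√j)) - ¾ = √2*√j/2 - ¾ = -¾ + √2*√j/2)
k(x, G) = -¾ + I*√3/2 (k(x, G) = -¾ + √2*√(-3/2)/2 = -¾ + √2*(I*√6/2)/2 = -¾ + I*√3/2)
(124 - 80)*k(-8, 7) = (124 - 80)*(-¾ + I*√3/2) = 44*(-¾ + I*√3/2) = -33 + 22*I*√3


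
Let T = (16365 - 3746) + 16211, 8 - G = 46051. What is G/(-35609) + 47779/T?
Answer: 3028782101/1026607470 ≈ 2.9503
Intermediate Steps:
G = -46043 (G = 8 - 1*46051 = 8 - 46051 = -46043)
T = 28830 (T = 12619 + 16211 = 28830)
G/(-35609) + 47779/T = -46043/(-35609) + 47779/28830 = -46043*(-1/35609) + 47779*(1/28830) = 46043/35609 + 47779/28830 = 3028782101/1026607470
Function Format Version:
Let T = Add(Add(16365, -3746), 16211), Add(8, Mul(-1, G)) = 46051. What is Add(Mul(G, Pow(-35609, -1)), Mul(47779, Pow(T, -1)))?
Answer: Rational(3028782101, 1026607470) ≈ 2.9503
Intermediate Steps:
G = -46043 (G = Add(8, Mul(-1, 46051)) = Add(8, -46051) = -46043)
T = 28830 (T = Add(12619, 16211) = 28830)
Add(Mul(G, Pow(-35609, -1)), Mul(47779, Pow(T, -1))) = Add(Mul(-46043, Pow(-35609, -1)), Mul(47779, Pow(28830, -1))) = Add(Mul(-46043, Rational(-1, 35609)), Mul(47779, Rational(1, 28830))) = Add(Rational(46043, 35609), Rational(47779, 28830)) = Rational(3028782101, 1026607470)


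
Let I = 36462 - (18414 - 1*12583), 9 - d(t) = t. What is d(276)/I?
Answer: -267/30631 ≈ -0.0087167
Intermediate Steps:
d(t) = 9 - t
I = 30631 (I = 36462 - (18414 - 12583) = 36462 - 1*5831 = 36462 - 5831 = 30631)
d(276)/I = (9 - 1*276)/30631 = (9 - 276)*(1/30631) = -267*1/30631 = -267/30631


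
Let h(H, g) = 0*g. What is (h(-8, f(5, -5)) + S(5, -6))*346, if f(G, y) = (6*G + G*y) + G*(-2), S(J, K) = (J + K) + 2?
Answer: 346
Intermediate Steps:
S(J, K) = 2 + J + K
f(G, y) = 4*G + G*y (f(G, y) = (6*G + G*y) - 2*G = 4*G + G*y)
h(H, g) = 0
(h(-8, f(5, -5)) + S(5, -6))*346 = (0 + (2 + 5 - 6))*346 = (0 + 1)*346 = 1*346 = 346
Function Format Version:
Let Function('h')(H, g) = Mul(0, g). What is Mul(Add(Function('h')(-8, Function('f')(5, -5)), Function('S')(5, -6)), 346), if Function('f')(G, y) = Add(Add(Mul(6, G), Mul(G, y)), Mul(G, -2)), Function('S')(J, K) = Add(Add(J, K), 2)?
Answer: 346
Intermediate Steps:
Function('S')(J, K) = Add(2, J, K)
Function('f')(G, y) = Add(Mul(4, G), Mul(G, y)) (Function('f')(G, y) = Add(Add(Mul(6, G), Mul(G, y)), Mul(-2, G)) = Add(Mul(4, G), Mul(G, y)))
Function('h')(H, g) = 0
Mul(Add(Function('h')(-8, Function('f')(5, -5)), Function('S')(5, -6)), 346) = Mul(Add(0, Add(2, 5, -6)), 346) = Mul(Add(0, 1), 346) = Mul(1, 346) = 346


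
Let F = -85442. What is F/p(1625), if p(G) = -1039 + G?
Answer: -42721/293 ≈ -145.81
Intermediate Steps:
F/p(1625) = -85442/(-1039 + 1625) = -85442/586 = -85442*1/586 = -42721/293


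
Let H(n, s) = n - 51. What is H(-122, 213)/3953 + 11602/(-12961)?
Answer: -48104959/51234833 ≈ -0.93891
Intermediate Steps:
H(n, s) = -51 + n
H(-122, 213)/3953 + 11602/(-12961) = (-51 - 122)/3953 + 11602/(-12961) = -173*1/3953 + 11602*(-1/12961) = -173/3953 - 11602/12961 = -48104959/51234833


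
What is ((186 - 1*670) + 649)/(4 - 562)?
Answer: -55/186 ≈ -0.29570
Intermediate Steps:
((186 - 1*670) + 649)/(4 - 562) = ((186 - 670) + 649)/(-558) = (-484 + 649)*(-1/558) = 165*(-1/558) = -55/186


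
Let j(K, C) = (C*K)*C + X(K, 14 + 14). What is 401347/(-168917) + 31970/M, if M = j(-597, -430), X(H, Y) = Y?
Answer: -22154099018937/9322974495212 ≈ -2.3763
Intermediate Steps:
j(K, C) = 28 + K*C**2 (j(K, C) = (C*K)*C + (14 + 14) = K*C**2 + 28 = 28 + K*C**2)
M = -110385272 (M = 28 - 597*(-430)**2 = 28 - 597*184900 = 28 - 110385300 = -110385272)
401347/(-168917) + 31970/M = 401347/(-168917) + 31970/(-110385272) = 401347*(-1/168917) + 31970*(-1/110385272) = -401347/168917 - 15985/55192636 = -22154099018937/9322974495212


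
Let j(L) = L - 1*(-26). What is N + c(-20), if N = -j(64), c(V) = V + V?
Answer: -130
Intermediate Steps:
c(V) = 2*V
j(L) = 26 + L (j(L) = L + 26 = 26 + L)
N = -90 (N = -(26 + 64) = -1*90 = -90)
N + c(-20) = -90 + 2*(-20) = -90 - 40 = -130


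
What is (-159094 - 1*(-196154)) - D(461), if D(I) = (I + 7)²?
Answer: -181964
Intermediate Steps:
D(I) = (7 + I)²
(-159094 - 1*(-196154)) - D(461) = (-159094 - 1*(-196154)) - (7 + 461)² = (-159094 + 196154) - 1*468² = 37060 - 1*219024 = 37060 - 219024 = -181964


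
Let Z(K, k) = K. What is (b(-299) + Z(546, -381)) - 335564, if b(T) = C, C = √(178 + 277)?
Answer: -335018 + √455 ≈ -3.3500e+5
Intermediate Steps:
C = √455 ≈ 21.331
b(T) = √455
(b(-299) + Z(546, -381)) - 335564 = (√455 + 546) - 335564 = (546 + √455) - 335564 = -335018 + √455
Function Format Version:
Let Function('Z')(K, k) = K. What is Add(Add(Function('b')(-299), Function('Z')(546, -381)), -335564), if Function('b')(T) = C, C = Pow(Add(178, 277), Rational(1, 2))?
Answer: Add(-335018, Pow(455, Rational(1, 2))) ≈ -3.3500e+5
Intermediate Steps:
C = Pow(455, Rational(1, 2)) ≈ 21.331
Function('b')(T) = Pow(455, Rational(1, 2))
Add(Add(Function('b')(-299), Function('Z')(546, -381)), -335564) = Add(Add(Pow(455, Rational(1, 2)), 546), -335564) = Add(Add(546, Pow(455, Rational(1, 2))), -335564) = Add(-335018, Pow(455, Rational(1, 2)))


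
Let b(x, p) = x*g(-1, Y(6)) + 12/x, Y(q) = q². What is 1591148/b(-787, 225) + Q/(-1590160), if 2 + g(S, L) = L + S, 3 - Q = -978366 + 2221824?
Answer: -393167274487633/6500316156048 ≈ -60.484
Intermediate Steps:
Q = -1243455 (Q = 3 - (-978366 + 2221824) = 3 - 1*1243458 = 3 - 1243458 = -1243455)
g(S, L) = -2 + L + S (g(S, L) = -2 + (L + S) = -2 + L + S)
b(x, p) = 12/x + 33*x (b(x, p) = x*(-2 + 6² - 1) + 12/x = x*(-2 + 36 - 1) + 12/x = x*33 + 12/x = 33*x + 12/x = 12/x + 33*x)
1591148/b(-787, 225) + Q/(-1590160) = 1591148/(12/(-787) + 33*(-787)) - 1243455/(-1590160) = 1591148/(12*(-1/787) - 25971) - 1243455*(-1/1590160) = 1591148/(-12/787 - 25971) + 248691/318032 = 1591148/(-20439189/787) + 248691/318032 = 1591148*(-787/20439189) + 248691/318032 = -1252233476/20439189 + 248691/318032 = -393167274487633/6500316156048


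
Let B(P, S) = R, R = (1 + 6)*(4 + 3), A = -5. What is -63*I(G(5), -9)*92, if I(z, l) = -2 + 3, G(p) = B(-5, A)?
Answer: -5796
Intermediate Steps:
R = 49 (R = 7*7 = 49)
B(P, S) = 49
G(p) = 49
I(z, l) = 1
-63*I(G(5), -9)*92 = -63*1*92 = -63*92 = -5796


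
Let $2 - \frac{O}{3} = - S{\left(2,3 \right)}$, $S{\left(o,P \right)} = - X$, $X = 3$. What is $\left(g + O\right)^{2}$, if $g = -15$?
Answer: $324$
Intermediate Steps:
$S{\left(o,P \right)} = -3$ ($S{\left(o,P \right)} = \left(-1\right) 3 = -3$)
$O = -3$ ($O = 6 - 3 \left(\left(-1\right) \left(-3\right)\right) = 6 - 9 = -3$)
$\left(g + O\right)^{2} = \left(-15 - 3\right)^{2} = \left(-18\right)^{2} = 324$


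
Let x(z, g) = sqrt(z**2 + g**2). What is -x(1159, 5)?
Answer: -sqrt(1343306) ≈ -1159.0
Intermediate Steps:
x(z, g) = sqrt(g**2 + z**2)
-x(1159, 5) = -sqrt(5**2 + 1159**2) = -sqrt(25 + 1343281) = -sqrt(1343306)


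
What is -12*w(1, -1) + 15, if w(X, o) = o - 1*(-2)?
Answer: 3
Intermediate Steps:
w(X, o) = 2 + o (w(X, o) = o + 2 = 2 + o)
-12*w(1, -1) + 15 = -12*(2 - 1) + 15 = -12*1 + 15 = -12 + 15 = 3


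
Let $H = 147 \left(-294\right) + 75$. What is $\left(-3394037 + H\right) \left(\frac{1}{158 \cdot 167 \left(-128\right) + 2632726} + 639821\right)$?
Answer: $- \frac{818844859817611390}{372341} \approx -2.1992 \cdot 10^{12}$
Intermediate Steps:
$H = -43143$ ($H = -43218 + 75 = -43143$)
$\left(-3394037 + H\right) \left(\frac{1}{158 \cdot 167 \left(-128\right) + 2632726} + 639821\right) = \left(-3394037 - 43143\right) \left(\frac{1}{158 \cdot 167 \left(-128\right) + 2632726} + 639821\right) = - 3437180 \left(\frac{1}{26386 \left(-128\right) + 2632726} + 639821\right) = - 3437180 \left(\frac{1}{-3377408 + 2632726} + 639821\right) = - 3437180 \left(\frac{1}{-744682} + 639821\right) = - 3437180 \left(- \frac{1}{744682} + 639821\right) = \left(-3437180\right) \frac{476463181921}{744682} = - \frac{818844859817611390}{372341}$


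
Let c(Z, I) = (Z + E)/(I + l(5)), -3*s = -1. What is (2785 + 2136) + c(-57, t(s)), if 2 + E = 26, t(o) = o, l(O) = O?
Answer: 78637/16 ≈ 4914.8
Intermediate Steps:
s = 1/3 (s = -1/3*(-1) = 1/3 ≈ 0.33333)
E = 24 (E = -2 + 26 = 24)
c(Z, I) = (24 + Z)/(5 + I) (c(Z, I) = (Z + 24)/(I + 5) = (24 + Z)/(5 + I))
(2785 + 2136) + c(-57, t(s)) = (2785 + 2136) + (24 - 57)/(5 + 1/3) = 4921 - 33/(16/3) = 4921 + (3/16)*(-33) = 4921 - 99/16 = 78637/16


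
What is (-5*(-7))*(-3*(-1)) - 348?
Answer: -243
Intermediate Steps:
(-5*(-7))*(-3*(-1)) - 348 = 35*3 - 348 = 105 - 348 = -243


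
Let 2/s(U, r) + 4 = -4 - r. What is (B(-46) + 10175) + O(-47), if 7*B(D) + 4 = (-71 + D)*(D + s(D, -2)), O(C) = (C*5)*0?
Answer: 76642/7 ≈ 10949.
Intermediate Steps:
O(C) = 0 (O(C) = (5*C)*0 = 0)
s(U, r) = 2/(-8 - r) (s(U, r) = 2/(-4 + (-4 - r)) = 2/(-8 - r))
B(D) = -4/7 + (-71 + D)*(-⅓ + D)/7 (B(D) = -4/7 + ((-71 + D)*(D - 2/(8 - 2)))/7 = -4/7 + ((-71 + D)*(D - 2/6))/7 = -4/7 + ((-71 + D)*(D - 2*⅙))/7 = -4/7 + ((-71 + D)*(D - ⅓))/7 = -4/7 + ((-71 + D)*(-⅓ + D))/7 = -4/7 + (-71 + D)*(-⅓ + D)/7)
(B(-46) + 10175) + O(-47) = ((59/21 - 214/21*(-46) + (⅐)*(-46)²) + 10175) + 0 = ((59/21 + 9844/21 + (⅐)*2116) + 10175) + 0 = ((59/21 + 9844/21 + 2116/7) + 10175) + 0 = (5417/7 + 10175) + 0 = 76642/7 + 0 = 76642/7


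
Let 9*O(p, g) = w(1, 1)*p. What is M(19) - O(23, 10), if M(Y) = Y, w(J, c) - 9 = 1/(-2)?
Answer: -49/18 ≈ -2.7222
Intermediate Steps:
w(J, c) = 17/2 (w(J, c) = 9 + 1/(-2) = 9 - 1/2 = 17/2)
O(p, g) = 17*p/18 (O(p, g) = (17*p/2)/9 = 17*p/18)
M(19) - O(23, 10) = 19 - 17*23/18 = 19 - 1*391/18 = 19 - 391/18 = -49/18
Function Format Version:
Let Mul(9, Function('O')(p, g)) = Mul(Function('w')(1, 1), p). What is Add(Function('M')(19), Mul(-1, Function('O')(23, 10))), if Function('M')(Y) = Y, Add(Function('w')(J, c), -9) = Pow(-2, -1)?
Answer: Rational(-49, 18) ≈ -2.7222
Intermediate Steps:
Function('w')(J, c) = Rational(17, 2) (Function('w')(J, c) = Add(9, Pow(-2, -1)) = Add(9, Rational(-1, 2)) = Rational(17, 2))
Function('O')(p, g) = Mul(Rational(17, 18), p) (Function('O')(p, g) = Mul(Rational(1, 9), Mul(Rational(17, 2), p)) = Mul(Rational(17, 18), p))
Add(Function('M')(19), Mul(-1, Function('O')(23, 10))) = Add(19, Mul(-1, Mul(Rational(17, 18), 23))) = Add(19, Mul(-1, Rational(391, 18))) = Add(19, Rational(-391, 18)) = Rational(-49, 18)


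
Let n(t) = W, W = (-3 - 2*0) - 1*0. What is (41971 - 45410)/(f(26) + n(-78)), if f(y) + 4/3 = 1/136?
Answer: 1403112/1765 ≈ 794.96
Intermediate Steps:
W = -3 (W = (-3 + 0) + 0 = -3 + 0 = -3)
n(t) = -3
f(y) = -541/408 (f(y) = -4/3 + 1/136 = -541/408)
(41971 - 45410)/(f(26) + n(-78)) = (41971 - 45410)/(-541/408 - 3) = -3439/(-1765/408) = -3439*(-408/1765) = 1403112/1765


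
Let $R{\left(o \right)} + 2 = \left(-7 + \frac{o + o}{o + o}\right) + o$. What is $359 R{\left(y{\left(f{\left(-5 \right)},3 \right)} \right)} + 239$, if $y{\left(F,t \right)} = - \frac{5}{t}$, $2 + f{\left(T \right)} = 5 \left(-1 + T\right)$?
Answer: $- \frac{9694}{3} \approx -3231.3$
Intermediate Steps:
$f{\left(T \right)} = -7 + 5 T$ ($f{\left(T \right)} = -2 + 5 \left(-1 + T\right) = -2 + \left(-5 + 5 T\right) = -7 + 5 T$)
$R{\left(o \right)} = -8 + o$ ($R{\left(o \right)} = -2 - \left(7 - o - \frac{o + o}{o + o}\right) = -2 - \left(7 - o - \frac{2 o}{2 o}\right) = -2 + \left(\left(-7 + 2 o \frac{1}{2 o}\right) + o\right) = -2 + \left(\left(-7 + 1\right) + o\right) = -2 + \left(-6 + o\right) = -8 + o$)
$359 R{\left(y{\left(f{\left(-5 \right)},3 \right)} \right)} + 239 = 359 \left(-8 - \frac{5}{3}\right) + 239 = 359 \left(- \frac{29}{3}\right) + 239 = - \frac{10411}{3} + 239 = - \frac{9694}{3}$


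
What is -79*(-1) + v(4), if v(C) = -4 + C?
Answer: 79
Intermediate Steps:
-79*(-1) + v(4) = -79*(-1) + (-4 + 4) = 79 + 0 = 79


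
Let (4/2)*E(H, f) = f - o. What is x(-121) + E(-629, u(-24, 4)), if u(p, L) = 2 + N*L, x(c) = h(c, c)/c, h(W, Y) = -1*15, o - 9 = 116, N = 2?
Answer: -13885/242 ≈ -57.376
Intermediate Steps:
o = 125 (o = 9 + 116 = 125)
h(W, Y) = -15
x(c) = -15/c
u(p, L) = 2 + 2*L
E(H, f) = -125/2 + f/2 (E(H, f) = (f - 1*125)/2 = (f - 125)/2 = (-125 + f)/2 = -125/2 + f/2)
x(-121) + E(-629, u(-24, 4)) = -15/(-121) + (-125/2 + (2 + 2*4)/2) = -15*(-1/121) + (-125/2 + (2 + 8)/2) = 15/121 + (-125/2 + (½)*10) = 15/121 + (-125/2 + 5) = 15/121 - 115/2 = -13885/242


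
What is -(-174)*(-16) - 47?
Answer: -2831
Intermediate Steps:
-(-174)*(-16) - 47 = -87*32 - 47 = -2784 - 47 = -2831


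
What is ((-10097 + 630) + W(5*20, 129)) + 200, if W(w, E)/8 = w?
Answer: -8467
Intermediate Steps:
W(w, E) = 8*w
((-10097 + 630) + W(5*20, 129)) + 200 = ((-10097 + 630) + 8*(5*20)) + 200 = (-9467 + 8*100) + 200 = (-9467 + 800) + 200 = -8667 + 200 = -8467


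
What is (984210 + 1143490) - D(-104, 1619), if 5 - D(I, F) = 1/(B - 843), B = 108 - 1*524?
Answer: 2678768004/1259 ≈ 2.1277e+6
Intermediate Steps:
B = -416 (B = 108 - 524 = -416)
D(I, F) = 6296/1259 (D(I, F) = 5 - 1/(-416 - 843) = 5 - 1/(-1259) = 5 - 1*(-1/1259) = 5 + 1/1259 = 6296/1259)
(984210 + 1143490) - D(-104, 1619) = (984210 + 1143490) - 1*6296/1259 = 2127700 - 6296/1259 = 2678768004/1259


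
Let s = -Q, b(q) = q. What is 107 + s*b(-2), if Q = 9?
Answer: 125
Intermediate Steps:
s = -9 (s = -1*9 = -9)
107 + s*b(-2) = 107 - 9*(-2) = 107 + 18 = 125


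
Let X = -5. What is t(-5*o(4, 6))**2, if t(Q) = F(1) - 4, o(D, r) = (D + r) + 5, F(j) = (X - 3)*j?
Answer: 144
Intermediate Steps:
F(j) = -8*j (F(j) = (-5 - 3)*j = -8*j)
o(D, r) = 5 + D + r
t(Q) = -12 (t(Q) = -8*1 - 4 = -8 - 4 = -12)
t(-5*o(4, 6))**2 = (-12)**2 = 144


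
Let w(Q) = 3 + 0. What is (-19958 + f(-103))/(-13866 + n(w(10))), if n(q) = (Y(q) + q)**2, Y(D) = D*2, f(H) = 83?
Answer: 1325/919 ≈ 1.4418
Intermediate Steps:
w(Q) = 3
Y(D) = 2*D
n(q) = 9*q**2 (n(q) = (2*q + q)**2 = (3*q)**2 = 9*q**2)
(-19958 + f(-103))/(-13866 + n(w(10))) = (-19958 + 83)/(-13866 + 9*3**2) = -19875/(-13866 + 9*9) = -19875/(-13866 + 81) = -19875/(-13785) = -19875*(-1/13785) = 1325/919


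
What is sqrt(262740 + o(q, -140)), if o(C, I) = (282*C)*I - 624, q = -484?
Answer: 2*sqrt(4842609) ≈ 4401.2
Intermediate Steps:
o(C, I) = -624 + 282*C*I (o(C, I) = 282*C*I - 624 = -624 + 282*C*I)
sqrt(262740 + o(q, -140)) = sqrt(262740 + (-624 + 282*(-484)*(-140))) = sqrt(262740 + (-624 + 19108320)) = sqrt(262740 + 19107696) = sqrt(19370436) = 2*sqrt(4842609)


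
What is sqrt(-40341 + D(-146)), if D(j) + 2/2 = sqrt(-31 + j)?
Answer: sqrt(-40342 + I*sqrt(177)) ≈ 0.0331 + 200.85*I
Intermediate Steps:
D(j) = -1 + sqrt(-31 + j)
sqrt(-40341 + D(-146)) = sqrt(-40341 + (-1 + sqrt(-31 - 146))) = sqrt(-40341 + (-1 + sqrt(-177))) = sqrt(-40341 + (-1 + I*sqrt(177))) = sqrt(-40342 + I*sqrt(177))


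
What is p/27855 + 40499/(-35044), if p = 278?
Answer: -1118357413/976150620 ≈ -1.1457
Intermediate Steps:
p/27855 + 40499/(-35044) = 278/27855 + 40499/(-35044) = 278*(1/27855) + 40499*(-1/35044) = 278/27855 - 40499/35044 = -1118357413/976150620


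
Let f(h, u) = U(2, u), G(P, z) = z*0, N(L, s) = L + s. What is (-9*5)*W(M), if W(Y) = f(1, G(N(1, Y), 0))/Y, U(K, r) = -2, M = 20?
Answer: 9/2 ≈ 4.5000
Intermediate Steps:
G(P, z) = 0
f(h, u) = -2
W(Y) = -2/Y
(-9*5)*W(M) = (-9*5)*(-2/20) = -(-90)/20 = -45*(-⅒) = 9/2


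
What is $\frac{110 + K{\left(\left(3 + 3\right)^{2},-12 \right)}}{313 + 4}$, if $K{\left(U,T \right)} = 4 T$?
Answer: $\frac{62}{317} \approx 0.19558$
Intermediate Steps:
$\frac{110 + K{\left(\left(3 + 3\right)^{2},-12 \right)}}{313 + 4} = \frac{110 + 4 \left(-12\right)}{313 + 4} = \frac{110 - 48}{317} = 62 \cdot \frac{1}{317} = \frac{62}{317}$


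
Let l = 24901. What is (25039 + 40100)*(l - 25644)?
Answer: -48398277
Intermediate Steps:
(25039 + 40100)*(l - 25644) = (25039 + 40100)*(24901 - 25644) = 65139*(-743) = -48398277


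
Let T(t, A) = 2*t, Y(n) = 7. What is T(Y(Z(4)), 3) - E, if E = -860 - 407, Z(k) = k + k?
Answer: 1281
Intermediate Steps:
Z(k) = 2*k
E = -1267
T(Y(Z(4)), 3) - E = 2*7 - 1*(-1267) = 14 + 1267 = 1281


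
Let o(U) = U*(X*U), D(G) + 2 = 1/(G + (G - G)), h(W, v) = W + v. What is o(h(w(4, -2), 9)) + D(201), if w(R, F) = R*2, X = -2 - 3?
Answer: -290846/201 ≈ -1447.0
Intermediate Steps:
X = -5
w(R, F) = 2*R
D(G) = -2 + 1/G (D(G) = -2 + 1/(G + (G - G)) = -2 + 1/(G + 0) = -2 + 1/G)
o(U) = -5*U**2 (o(U) = U*(-5*U) = -5*U**2)
o(h(w(4, -2), 9)) + D(201) = -5*(2*4 + 9)**2 + (-2 + 1/201) = -5*(8 + 9)**2 + (-2 + 1/201) = -5*17**2 - 401/201 = -5*289 - 401/201 = -1445 - 401/201 = -290846/201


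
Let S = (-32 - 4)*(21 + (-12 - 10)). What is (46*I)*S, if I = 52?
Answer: 86112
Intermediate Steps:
S = 36 (S = -36*(21 - 22) = -36*(-1) = 36)
(46*I)*S = (46*52)*36 = 2392*36 = 86112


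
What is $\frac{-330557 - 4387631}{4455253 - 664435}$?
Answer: $- \frac{2359094}{1895409} \approx -1.2446$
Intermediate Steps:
$\frac{-330557 - 4387631}{4455253 - 664435} = - \frac{4718188}{3790818} = \left(-4718188\right) \frac{1}{3790818} = - \frac{2359094}{1895409}$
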